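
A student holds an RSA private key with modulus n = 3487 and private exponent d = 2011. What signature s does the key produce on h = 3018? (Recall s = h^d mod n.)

h^2 ≡ 3018^2 = 9108324 ≡ 280
h^4 ≡ 280^2 = 78400 ≡ 1686
h^8 ≡ 1686^2 = 2842596 ≡ 691
h^16 ≡ 691^2 = 477481 ≡ 3249
h^32 ≡ 3249^2 = 10556001 ≡ 852
h^64 ≡ 852^2 = 725904 ≡ 608
h^128 ≡ 608^2 = 369664 ≡ 42
h^256 ≡ 42^2 = 1764
h^512 ≡ 1764^2 = 3111696 ≡ 1292
h^1024 ≡ 1292^2 = 1669264 ≡ 2478
2011 = 1024 + 512 + 256 + 128 + 64 + 16 + 8 + 2 + 1, so h^2011 ≡ 2478·1292·1764·42·608·3249·691·280·3018 ≡ 3315 (mod 3487)

3315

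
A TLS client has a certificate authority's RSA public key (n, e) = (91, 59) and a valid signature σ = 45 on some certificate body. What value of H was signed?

89

Squares mod 91: σ^1≡45, σ^2≡23, σ^4≡74, σ^8≡16, σ^16≡74, σ^32≡16
59 = 32 + 16 + 8 + 2 + 1, so σ^59 ≡ 16·74·16·23·45 ≡ 89 (mod 91)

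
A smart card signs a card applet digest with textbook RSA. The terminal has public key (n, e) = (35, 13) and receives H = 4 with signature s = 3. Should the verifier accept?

reject

Squares mod 35: s^1≡3, s^2≡9, s^4≡11, s^8≡16
13 = 8 + 4 + 1, so s^13 ≡ 16·11·3 ≡ 3 (mod 35)
3 ≠ 4, so verification fails.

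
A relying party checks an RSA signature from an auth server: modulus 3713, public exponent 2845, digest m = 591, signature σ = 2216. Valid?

no

σ^2845 mod 3713 = 1901
1901 ≠ 591, so verification fails.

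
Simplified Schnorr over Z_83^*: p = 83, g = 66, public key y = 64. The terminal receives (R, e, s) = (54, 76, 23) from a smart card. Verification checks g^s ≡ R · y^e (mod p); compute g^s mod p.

15

Squares mod 83: 66^1≡66, 66^2≡40, 66^4≡23, 66^8≡31, 66^16≡48
23 = 16 + 4 + 2 + 1, so 66^23 ≡ 48·23·40·66 ≡ 15 (mod 83)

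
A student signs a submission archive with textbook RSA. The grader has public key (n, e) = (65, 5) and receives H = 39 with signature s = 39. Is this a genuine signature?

genuine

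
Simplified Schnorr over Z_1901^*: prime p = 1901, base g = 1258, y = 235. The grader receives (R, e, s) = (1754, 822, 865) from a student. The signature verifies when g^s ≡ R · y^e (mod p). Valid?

no

g^s mod p:
1258^2 = 1582564 ≡ 932
1258^4 ≡ 932^2 = 868624 ≡ 1768
1258^8 ≡ 1768^2 = 3125824 ≡ 580
1258^16 ≡ 580^2 = 336400 ≡ 1824
1258^32 ≡ 1824^2 = 3326976 ≡ 226
1258^64 ≡ 226^2 = 51076 ≡ 1650
1258^128 ≡ 1650^2 = 2722500 ≡ 268
1258^256 ≡ 268^2 = 71824 ≡ 1487
1258^512 ≡ 1487^2 = 2211169 ≡ 306
865 = 512 + 256 + 64 + 32 + 1, so 1258^865 ≡ 306·1487·1650·226·1258 ≡ 1755 (mod 1901)
R · y^e mod p:
235^2 = 55225 ≡ 96
235^4 ≡ 96^2 = 9216 ≡ 1612
235^8 ≡ 1612^2 = 2598544 ≡ 1778
235^16 ≡ 1778^2 = 3161284 ≡ 1822
235^32 ≡ 1822^2 = 3319684 ≡ 538
235^64 ≡ 538^2 = 289444 ≡ 492
235^128 ≡ 492^2 = 242064 ≡ 637
235^256 ≡ 637^2 = 405769 ≡ 856
235^512 ≡ 856^2 = 732736 ≡ 851
822 = 512 + 256 + 32 + 16 + 4 + 2, so 235^822 ≡ 851·856·538·1822·1612·96 ≡ 1331 (mod 1901)
1754·1331 = 2334574 ≡ 146 (mod 1901)
1755 ≠ 146; the check fails.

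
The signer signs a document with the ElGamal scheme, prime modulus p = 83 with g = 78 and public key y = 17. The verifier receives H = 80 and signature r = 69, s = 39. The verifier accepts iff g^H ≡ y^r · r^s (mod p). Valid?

Left side g^H mod p:
78^2 = 6084 ≡ 25
78^4 ≡ 25^2 = 625 ≡ 44
78^8 ≡ 44^2 = 1936 ≡ 27
78^16 ≡ 27^2 = 729 ≡ 65
78^32 ≡ 65^2 = 4225 ≡ 75
78^64 ≡ 75^2 = 5625 ≡ 64
80 = 64 + 16, so 78^80 ≡ 64·65 ≡ 10 (mod 83)
Right side y^r · r^s mod p:
17^2 = 289 ≡ 40
17^4 ≡ 40^2 = 1600 ≡ 23
17^8 ≡ 23^2 = 529 ≡ 31
17^16 ≡ 31^2 = 961 ≡ 48
17^32 ≡ 48^2 = 2304 ≡ 63
17^64 ≡ 63^2 = 3969 ≡ 68
69 = 64 + 4 + 1, so 17^69 ≡ 68·23·17 ≡ 28 (mod 83)
69^2 = 4761 ≡ 30
69^4 ≡ 30^2 = 900 ≡ 70
69^8 ≡ 70^2 = 4900 ≡ 3
69^16 ≡ 3^2 = 9
69^32 ≡ 9^2 = 81
39 = 32 + 4 + 2 + 1, so 69^39 ≡ 81·70·30·69 ≡ 36 (mod 83)
28·36 = 1008 ≡ 12 (mod 83)
10 ≠ 12, so verification fails.

no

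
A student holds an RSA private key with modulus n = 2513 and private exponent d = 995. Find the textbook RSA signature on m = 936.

m^2 ≡ 936^2 = 876096 ≡ 1572
m^4 ≡ 1572^2 = 2471184 ≡ 905
m^8 ≡ 905^2 = 819025 ≡ 2300
m^16 ≡ 2300^2 = 5290000 ≡ 135
m^32 ≡ 135^2 = 18225 ≡ 634
m^64 ≡ 634^2 = 401956 ≡ 2389
m^128 ≡ 2389^2 = 5707321 ≡ 298
m^256 ≡ 298^2 = 88804 ≡ 849
m^512 ≡ 849^2 = 720801 ≡ 2083
995 = 512 + 256 + 128 + 64 + 32 + 2 + 1, so m^995 ≡ 2083·849·298·2389·634·1572·936 ≡ 1578 (mod 2513)

1578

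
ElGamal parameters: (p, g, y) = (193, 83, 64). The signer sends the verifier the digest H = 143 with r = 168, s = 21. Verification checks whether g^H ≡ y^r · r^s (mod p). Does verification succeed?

fails

Left side g^H mod p:
83^2 = 6889 ≡ 134
83^4 ≡ 134^2 = 17956 ≡ 7
83^8 ≡ 7^2 = 49
83^16 ≡ 49^2 = 2401 ≡ 85
83^32 ≡ 85^2 = 7225 ≡ 84
83^64 ≡ 84^2 = 7056 ≡ 108
83^128 ≡ 108^2 = 11664 ≡ 84
143 = 128 + 8 + 4 + 2 + 1, so 83^143 ≡ 84·49·7·134·83 ≡ 93 (mod 193)
Right side y^r · r^s mod p:
64^2 = 4096 ≡ 43
64^4 ≡ 43^2 = 1849 ≡ 112
64^8 ≡ 112^2 = 12544 ≡ 192
64^16 ≡ 192^2 = 36864 ≡ 1
64^32 ≡ 1^2 = 1
64^64 ≡ 1^2 = 1
64^128 ≡ 1^2 = 1
168 = 128 + 32 + 8, so 64^168 ≡ 1·1·192 ≡ 192 (mod 193)
168^2 = 28224 ≡ 46
168^4 ≡ 46^2 = 2116 ≡ 186
168^8 ≡ 186^2 = 34596 ≡ 49
168^16 ≡ 49^2 = 2401 ≡ 85
21 = 16 + 4 + 1, so 168^21 ≡ 85·186·168 ≡ 14 (mod 193)
192·14 = 2688 ≡ 179 (mod 193)
93 ≠ 179, so verification fails.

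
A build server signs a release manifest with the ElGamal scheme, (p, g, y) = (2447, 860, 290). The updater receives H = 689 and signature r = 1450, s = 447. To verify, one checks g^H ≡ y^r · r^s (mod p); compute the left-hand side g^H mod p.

672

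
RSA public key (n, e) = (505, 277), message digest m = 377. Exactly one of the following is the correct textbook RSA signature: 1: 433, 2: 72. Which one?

2

Candidate 1: 433^2 = 187489 ≡ 134; 433^4 ≡ 134^2 = 17956 ≡ 281; 433^8 ≡ 281^2 = 78961 ≡ 181; 433^16 ≡ 181^2 = 32761 ≡ 441; 433^32 ≡ 441^2 = 194481 ≡ 56; 433^64 ≡ 56^2 = 3136 ≡ 106; 433^128 ≡ 106^2 = 11236 ≡ 126; 433^256 ≡ 126^2 = 15876 ≡ 221; 277 = 256 + 16 + 4 + 1, so 433^277 ≡ 221·441·281·433 ≡ 128 (mod 505)
Candidate 2: 72^2 = 5184 ≡ 134; 72^4 ≡ 134^2 = 17956 ≡ 281; 72^8 ≡ 281^2 = 78961 ≡ 181; 72^16 ≡ 181^2 = 32761 ≡ 441; 72^32 ≡ 441^2 = 194481 ≡ 56; 72^64 ≡ 56^2 = 3136 ≡ 106; 72^128 ≡ 106^2 = 11236 ≡ 126; 72^256 ≡ 126^2 = 15876 ≡ 221; 277 = 256 + 16 + 4 + 1, so 72^277 ≡ 221·441·281·72 ≡ 377 (mod 505)
  → matches m = 377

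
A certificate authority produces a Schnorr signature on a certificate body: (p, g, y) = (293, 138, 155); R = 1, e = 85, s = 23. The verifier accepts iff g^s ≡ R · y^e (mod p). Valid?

yes

g^s mod p:
138^2 = 19044 ≡ 292
138^4 ≡ 292^2 = 85264 ≡ 1
138^8 ≡ 1^2 = 1
138^16 ≡ 1^2 = 1
23 = 16 + 4 + 2 + 1, so 138^23 ≡ 1·1·292·138 ≡ 155 (mod 293)
R · y^e mod p:
155^2 = 24025 ≡ 292
155^4 ≡ 292^2 = 85264 ≡ 1
155^8 ≡ 1^2 = 1
155^16 ≡ 1^2 = 1
155^32 ≡ 1^2 = 1
155^64 ≡ 1^2 = 1
85 = 64 + 16 + 4 + 1, so 155^85 ≡ 1·1·1·155 ≡ 155 (mod 293)
1·155 = 155 ≡ 155 (mod 293)
155 ≡ 155 (mod 293); signature holds.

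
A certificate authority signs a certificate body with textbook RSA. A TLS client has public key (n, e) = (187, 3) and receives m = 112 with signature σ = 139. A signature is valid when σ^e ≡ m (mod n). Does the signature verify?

verifies

σ^2 ≡ 139^2 = 19321 ≡ 60
3 = 2 + 1, so σ^3 ≡ 60·139 ≡ 112 (mod 187)
Since 112 equals the digest 112, verification succeeds.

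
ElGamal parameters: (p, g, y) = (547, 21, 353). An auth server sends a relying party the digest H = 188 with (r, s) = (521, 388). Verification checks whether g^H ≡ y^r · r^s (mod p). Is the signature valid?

valid

Left side g^H mod p:
21^188 mod 547 = 325
Right side y^r · r^s mod p:
353^521 mod 547 = 353
521^388 mod 547 = 441
353·441 = 155673 ≡ 325 (mod 547)
325 ≡ 325 (mod 547), so the signature is genuine.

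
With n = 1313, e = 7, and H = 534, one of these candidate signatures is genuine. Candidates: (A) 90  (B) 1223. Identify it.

Candidate A: 90^2 = 8100 ≡ 222; 90^4 ≡ 222^2 = 49284 ≡ 703; 7 = 4 + 2 + 1, so 90^7 ≡ 703·222·90 ≡ 779 (mod 1313)
Candidate B: 1223^2 = 1495729 ≡ 222; 1223^4 ≡ 222^2 = 49284 ≡ 703; 7 = 4 + 2 + 1, so 1223^7 ≡ 703·222·1223 ≡ 534 (mod 1313)
  → matches H = 534

B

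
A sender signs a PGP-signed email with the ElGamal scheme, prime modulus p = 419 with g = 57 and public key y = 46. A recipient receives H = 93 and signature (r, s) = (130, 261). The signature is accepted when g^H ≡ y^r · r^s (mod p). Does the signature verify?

verifies

Left side g^H mod p:
57^2 = 3249 ≡ 316
57^4 ≡ 316^2 = 99856 ≡ 134
57^8 ≡ 134^2 = 17956 ≡ 358
57^16 ≡ 358^2 = 128164 ≡ 369
57^32 ≡ 369^2 = 136161 ≡ 405
57^64 ≡ 405^2 = 164025 ≡ 196
93 = 64 + 16 + 8 + 4 + 1, so 57^93 ≡ 196·369·358·134·57 ≡ 46 (mod 419)
Right side y^r · r^s mod p:
46^2 = 2116 ≡ 21
46^4 ≡ 21^2 = 441 ≡ 22
46^8 ≡ 22^2 = 484 ≡ 65
46^16 ≡ 65^2 = 4225 ≡ 35
46^32 ≡ 35^2 = 1225 ≡ 387
46^64 ≡ 387^2 = 149769 ≡ 186
46^128 ≡ 186^2 = 34596 ≡ 238
130 = 128 + 2, so 46^130 ≡ 238·21 ≡ 389 (mod 419)
130^2 = 16900 ≡ 140
130^4 ≡ 140^2 = 19600 ≡ 326
130^8 ≡ 326^2 = 106276 ≡ 269
130^16 ≡ 269^2 = 72361 ≡ 293
130^32 ≡ 293^2 = 85849 ≡ 373
130^64 ≡ 373^2 = 139129 ≡ 21
130^128 ≡ 21^2 = 441 ≡ 22
130^256 ≡ 22^2 = 484 ≡ 65
261 = 256 + 4 + 1, so 130^261 ≡ 65·326·130 ≡ 194 (mod 419)
389·194 = 75466 ≡ 46 (mod 419)
46 ≡ 46 (mod 419), so the signature is genuine.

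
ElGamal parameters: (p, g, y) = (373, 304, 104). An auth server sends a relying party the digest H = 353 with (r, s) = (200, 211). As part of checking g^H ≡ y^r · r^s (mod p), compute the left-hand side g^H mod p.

173

304^353 mod 373 = 173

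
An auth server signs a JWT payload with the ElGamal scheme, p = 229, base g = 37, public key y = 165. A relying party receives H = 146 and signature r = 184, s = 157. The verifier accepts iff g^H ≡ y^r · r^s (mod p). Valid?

Left side g^H mod p:
37^2 = 1369 ≡ 224
37^4 ≡ 224^2 = 50176 ≡ 25
37^8 ≡ 25^2 = 625 ≡ 167
37^16 ≡ 167^2 = 27889 ≡ 180
37^32 ≡ 180^2 = 32400 ≡ 111
37^64 ≡ 111^2 = 12321 ≡ 184
37^128 ≡ 184^2 = 33856 ≡ 193
146 = 128 + 16 + 2, so 37^146 ≡ 193·180·224 ≡ 111 (mod 229)
Right side y^r · r^s mod p:
165^2 = 27225 ≡ 203
165^4 ≡ 203^2 = 41209 ≡ 218
165^8 ≡ 218^2 = 47524 ≡ 121
165^16 ≡ 121^2 = 14641 ≡ 214
165^32 ≡ 214^2 = 45796 ≡ 225
165^64 ≡ 225^2 = 50625 ≡ 16
165^128 ≡ 16^2 = 256 ≡ 27
184 = 128 + 32 + 16 + 8, so 165^184 ≡ 27·225·214·121 ≡ 225 (mod 229)
184^2 = 33856 ≡ 193
184^4 ≡ 193^2 = 37249 ≡ 151
184^8 ≡ 151^2 = 22801 ≡ 130
184^16 ≡ 130^2 = 16900 ≡ 183
184^32 ≡ 183^2 = 33489 ≡ 55
184^64 ≡ 55^2 = 3025 ≡ 48
184^128 ≡ 48^2 = 2304 ≡ 14
157 = 128 + 16 + 8 + 4 + 1, so 184^157 ≡ 14·183·130·151·184 ≡ 180 (mod 229)
225·180 = 40500 ≡ 196 (mod 229)
111 ≠ 196, so verification fails.

no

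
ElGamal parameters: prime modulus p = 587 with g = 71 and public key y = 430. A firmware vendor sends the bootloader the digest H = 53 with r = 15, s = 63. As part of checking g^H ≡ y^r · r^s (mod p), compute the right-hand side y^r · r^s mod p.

94

430^2 = 184900 ≡ 582
430^4 ≡ 582^2 = 338724 ≡ 25
430^8 ≡ 25^2 = 625 ≡ 38
15 = 8 + 4 + 2 + 1, so 430^15 ≡ 38·25·582·430 ≡ 260 (mod 587)
15^2 = 225
15^4 ≡ 225^2 = 50625 ≡ 143
15^8 ≡ 143^2 = 20449 ≡ 491
15^16 ≡ 491^2 = 241081 ≡ 411
15^32 ≡ 411^2 = 168921 ≡ 452
63 = 32 + 16 + 8 + 4 + 2 + 1, so 15^63 ≡ 452·411·491·143·225·15 ≡ 41 (mod 587)
y^r · r^s ≡ 260·41 = 10660 ≡ 94 (mod 587)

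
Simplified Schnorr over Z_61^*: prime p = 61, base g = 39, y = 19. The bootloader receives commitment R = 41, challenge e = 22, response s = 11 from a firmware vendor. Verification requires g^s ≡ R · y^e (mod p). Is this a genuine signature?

genuine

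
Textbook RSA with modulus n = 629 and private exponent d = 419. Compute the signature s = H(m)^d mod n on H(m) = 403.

(H(m))^2 ≡ 403^2 = 162409 ≡ 127
(H(m))^4 ≡ 127^2 = 16129 ≡ 404
(H(m))^8 ≡ 404^2 = 163216 ≡ 305
(H(m))^16 ≡ 305^2 = 93025 ≡ 562
(H(m))^32 ≡ 562^2 = 315844 ≡ 86
(H(m))^64 ≡ 86^2 = 7396 ≡ 477
(H(m))^128 ≡ 477^2 = 227529 ≡ 460
(H(m))^256 ≡ 460^2 = 211600 ≡ 256
419 = 256 + 128 + 32 + 2 + 1, so (H(m))^419 ≡ 256·460·86·127·403 ≡ 419 (mod 629)

419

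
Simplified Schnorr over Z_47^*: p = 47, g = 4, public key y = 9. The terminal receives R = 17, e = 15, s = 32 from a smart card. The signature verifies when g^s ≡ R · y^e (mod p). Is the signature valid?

g^s mod p:
Squares mod 47: 4^1≡4, 4^2≡16, 4^4≡21, 4^8≡18, 4^16≡42, 4^32≡25
4^32 ≡ 25 (mod 47)
R · y^e mod p:
Squares mod 47: 9^1≡9, 9^2≡34, 9^4≡28, 9^8≡32
15 = 8 + 4 + 2 + 1, so 9^15 ≡ 32·28·34·9 ≡ 25 (mod 47)
17·25 = 425 ≡ 2 (mod 47)
25 ≠ 2; the check fails.

invalid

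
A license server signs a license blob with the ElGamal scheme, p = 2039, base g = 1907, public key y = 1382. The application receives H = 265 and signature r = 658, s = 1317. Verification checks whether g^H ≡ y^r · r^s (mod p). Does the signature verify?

Left side g^H mod p:
1907^2 = 3636649 ≡ 1112
1907^4 ≡ 1112^2 = 1236544 ≡ 910
1907^8 ≡ 910^2 = 828100 ≡ 266
1907^16 ≡ 266^2 = 70756 ≡ 1430
1907^32 ≡ 1430^2 = 2044900 ≡ 1822
1907^64 ≡ 1822^2 = 3319684 ≡ 192
1907^128 ≡ 192^2 = 36864 ≡ 162
1907^256 ≡ 162^2 = 26244 ≡ 1776
265 = 256 + 8 + 1, so 1907^265 ≡ 1776·266·1907 ≡ 1864 (mod 2039)
Right side y^r · r^s mod p:
1382^2 = 1909924 ≡ 1420
1382^4 ≡ 1420^2 = 2016400 ≡ 1868
1382^8 ≡ 1868^2 = 3489424 ≡ 695
1382^16 ≡ 695^2 = 483025 ≡ 1821
1382^32 ≡ 1821^2 = 3316041 ≡ 627
1382^64 ≡ 627^2 = 393129 ≡ 1641
1382^128 ≡ 1641^2 = 2692881 ≡ 1401
1382^256 ≡ 1401^2 = 1962801 ≡ 1283
1382^512 ≡ 1283^2 = 1646089 ≡ 616
658 = 512 + 128 + 16 + 2, so 1382^658 ≡ 616·1401·1821·1420 ≡ 1365 (mod 2039)
658^2 = 432964 ≡ 696
658^4 ≡ 696^2 = 484416 ≡ 1173
658^8 ≡ 1173^2 = 1375929 ≡ 1643
658^16 ≡ 1643^2 = 2699449 ≡ 1852
658^32 ≡ 1852^2 = 3429904 ≡ 306
658^64 ≡ 306^2 = 93636 ≡ 1881
658^128 ≡ 1881^2 = 3538161 ≡ 496
658^256 ≡ 496^2 = 246016 ≡ 1336
658^512 ≡ 1336^2 = 1784896 ≡ 771
658^1024 ≡ 771^2 = 594441 ≡ 1092
1317 = 1024 + 256 + 32 + 4 + 1, so 658^1317 ≡ 1092·1336·306·1173·658 ≡ 209 (mod 2039)
1365·209 = 285285 ≡ 1864 (mod 2039)
1864 ≡ 1864 (mod 2039), so the signature is genuine.

verifies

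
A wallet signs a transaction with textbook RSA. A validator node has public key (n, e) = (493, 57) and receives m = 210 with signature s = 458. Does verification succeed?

fails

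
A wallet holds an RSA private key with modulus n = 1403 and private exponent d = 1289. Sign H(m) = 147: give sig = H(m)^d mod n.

449

(H(m))^1289 mod 1403 = 449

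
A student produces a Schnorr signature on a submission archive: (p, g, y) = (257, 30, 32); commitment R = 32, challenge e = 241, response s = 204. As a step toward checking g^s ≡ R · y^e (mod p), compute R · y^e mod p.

253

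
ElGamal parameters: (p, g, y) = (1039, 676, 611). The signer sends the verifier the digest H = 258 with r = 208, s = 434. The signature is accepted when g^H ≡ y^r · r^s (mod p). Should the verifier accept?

accept

Left side g^H mod p:
676^258 mod 1039 = 621
Right side y^r · r^s mod p:
611^208 mod 1039 = 642
208^434 mod 1039 = 268
642·268 = 172056 ≡ 621 (mod 1039)
621 ≡ 621 (mod 1039), so the signature is genuine.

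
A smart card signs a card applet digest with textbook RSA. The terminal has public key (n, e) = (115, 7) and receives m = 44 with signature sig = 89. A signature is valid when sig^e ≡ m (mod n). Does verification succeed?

Squares mod 115: sig^1≡89, sig^2≡101, sig^4≡81
7 = 4 + 2 + 1, so sig^7 ≡ 81·101·89 ≡ 44 (mod 115)
44 = m, so the signature checks out.

passes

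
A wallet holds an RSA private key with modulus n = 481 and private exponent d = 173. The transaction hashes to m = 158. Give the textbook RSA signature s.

m^173 mod 481 = 396

396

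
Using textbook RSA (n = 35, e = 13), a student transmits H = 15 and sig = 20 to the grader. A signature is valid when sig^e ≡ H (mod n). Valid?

no

sig^2 ≡ 20^2 = 400 ≡ 15
sig^4 ≡ 15^2 = 225 ≡ 15
sig^8 ≡ 15^2 = 225 ≡ 15
13 = 8 + 4 + 1, so sig^13 ≡ 15·15·20 ≡ 20 (mod 35)
The recovered value 20 does not match the digest 15.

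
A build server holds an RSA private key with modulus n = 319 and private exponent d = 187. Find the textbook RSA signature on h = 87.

h^2 ≡ 87^2 = 7569 ≡ 232
h^4 ≡ 232^2 = 53824 ≡ 232
h^8 ≡ 232^2 = 53824 ≡ 232
h^16 ≡ 232^2 = 53824 ≡ 232
h^32 ≡ 232^2 = 53824 ≡ 232
h^64 ≡ 232^2 = 53824 ≡ 232
h^128 ≡ 232^2 = 53824 ≡ 232
187 = 128 + 32 + 16 + 8 + 2 + 1, so h^187 ≡ 232·232·232·232·232·87 ≡ 87 (mod 319)

87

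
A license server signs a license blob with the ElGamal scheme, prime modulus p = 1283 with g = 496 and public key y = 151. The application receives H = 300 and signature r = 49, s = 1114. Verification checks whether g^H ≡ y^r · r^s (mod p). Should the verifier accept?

Left side g^H mod p:
496^300 mod 1283 = 223
Right side y^r · r^s mod p:
151^49 mod 1283 = 807
49^1114 mod 1283 = 951
807·951 = 767457 ≡ 223 (mod 1283)
223 ≡ 223 (mod 1283), so the signature is genuine.

accept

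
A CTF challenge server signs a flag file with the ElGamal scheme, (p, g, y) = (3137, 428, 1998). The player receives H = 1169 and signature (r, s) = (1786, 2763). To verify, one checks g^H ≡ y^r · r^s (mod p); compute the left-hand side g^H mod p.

428^1169 mod 3137 = 2271

2271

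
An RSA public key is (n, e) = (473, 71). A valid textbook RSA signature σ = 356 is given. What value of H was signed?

σ^2 ≡ 356^2 = 126736 ≡ 445
σ^4 ≡ 445^2 = 198025 ≡ 311
σ^8 ≡ 311^2 = 96721 ≡ 229
σ^16 ≡ 229^2 = 52441 ≡ 411
σ^32 ≡ 411^2 = 168921 ≡ 60
σ^64 ≡ 60^2 = 3600 ≡ 289
71 = 64 + 4 + 2 + 1, so σ^71 ≡ 289·311·445·356 ≡ 158 (mod 473)

158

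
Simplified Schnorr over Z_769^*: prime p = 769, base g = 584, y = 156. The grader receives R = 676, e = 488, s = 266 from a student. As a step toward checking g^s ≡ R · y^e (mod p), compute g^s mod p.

Squares mod 769: 584^1≡584, 584^2≡389, 584^4≡597, 584^8≡362, 584^16≡314, 584^32≡164, 584^64≡750, 584^128≡361, 584^256≡360
266 = 256 + 8 + 2, so 584^266 ≡ 360·362·389 ≡ 462 (mod 769)

462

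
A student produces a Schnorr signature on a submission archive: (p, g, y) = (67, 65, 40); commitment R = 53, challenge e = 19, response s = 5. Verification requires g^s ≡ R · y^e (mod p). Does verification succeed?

fails

g^s mod p:
65^2 = 4225 ≡ 4
65^4 ≡ 4^2 = 16
5 = 4 + 1, so 65^5 ≡ 16·65 ≡ 35 (mod 67)
R · y^e mod p:
40^2 = 1600 ≡ 59
40^4 ≡ 59^2 = 3481 ≡ 64
40^8 ≡ 64^2 = 4096 ≡ 9
40^16 ≡ 9^2 = 81 ≡ 14
19 = 16 + 2 + 1, so 40^19 ≡ 14·59·40 ≡ 9 (mod 67)
53·9 = 477 ≡ 8 (mod 67)
35 ≠ 8; the check fails.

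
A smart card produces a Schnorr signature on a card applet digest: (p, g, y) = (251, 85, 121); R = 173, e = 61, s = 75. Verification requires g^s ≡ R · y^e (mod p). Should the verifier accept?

g^s mod p:
Squares mod 251: 85^1≡85, 85^2≡197, 85^4≡155, 85^8≡180, 85^16≡21, 85^32≡190, 85^64≡207
75 = 64 + 8 + 2 + 1, so 85^75 ≡ 207·180·197·85 ≡ 219 (mod 251)
R · y^e mod p:
Squares mod 251: 121^1≡121, 121^2≡83, 121^4≡112, 121^8≡245, 121^16≡36, 121^32≡41
61 = 32 + 16 + 8 + 4 + 1, so 121^61 ≡ 41·36·245·112·121 ≡ 142 (mod 251)
173·142 = 24566 ≡ 219 (mod 251)
219 ≡ 219 (mod 251); signature holds.

accept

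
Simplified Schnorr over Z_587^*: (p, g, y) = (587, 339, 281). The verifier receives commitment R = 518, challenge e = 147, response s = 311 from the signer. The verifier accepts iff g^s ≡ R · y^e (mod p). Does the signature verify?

does not verify

g^s mod p:
339^2 = 114921 ≡ 456
339^4 ≡ 456^2 = 207936 ≡ 138
339^8 ≡ 138^2 = 19044 ≡ 260
339^16 ≡ 260^2 = 67600 ≡ 95
339^32 ≡ 95^2 = 9025 ≡ 220
339^64 ≡ 220^2 = 48400 ≡ 266
339^128 ≡ 266^2 = 70756 ≡ 316
339^256 ≡ 316^2 = 99856 ≡ 66
311 = 256 + 32 + 16 + 4 + 2 + 1, so 339^311 ≡ 66·220·95·138·456·339 ≡ 469 (mod 587)
R · y^e mod p:
281^2 = 78961 ≡ 303
281^4 ≡ 303^2 = 91809 ≡ 237
281^8 ≡ 237^2 = 56169 ≡ 404
281^16 ≡ 404^2 = 163216 ≡ 30
281^32 ≡ 30^2 = 900 ≡ 313
281^64 ≡ 313^2 = 97969 ≡ 527
281^128 ≡ 527^2 = 277729 ≡ 78
147 = 128 + 16 + 2 + 1, so 281^147 ≡ 78·30·303·281 ≡ 363 (mod 587)
518·363 = 188034 ≡ 194 (mod 587)
469 ≠ 194; the check fails.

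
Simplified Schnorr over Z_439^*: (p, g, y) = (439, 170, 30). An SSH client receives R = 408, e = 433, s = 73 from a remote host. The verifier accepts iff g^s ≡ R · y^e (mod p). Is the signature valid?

valid

g^s mod p:
170^2 = 28900 ≡ 365
170^4 ≡ 365^2 = 133225 ≡ 208
170^8 ≡ 208^2 = 43264 ≡ 242
170^16 ≡ 242^2 = 58564 ≡ 177
170^32 ≡ 177^2 = 31329 ≡ 160
170^64 ≡ 160^2 = 25600 ≡ 138
73 = 64 + 8 + 1, so 170^73 ≡ 138·242·170 ≡ 172 (mod 439)
R · y^e mod p:
30^2 = 900 ≡ 22
30^4 ≡ 22^2 = 484 ≡ 45
30^8 ≡ 45^2 = 2025 ≡ 269
30^16 ≡ 269^2 = 72361 ≡ 365
30^32 ≡ 365^2 = 133225 ≡ 208
30^64 ≡ 208^2 = 43264 ≡ 242
30^128 ≡ 242^2 = 58564 ≡ 177
30^256 ≡ 177^2 = 31329 ≡ 160
433 = 256 + 128 + 32 + 16 + 1, so 30^433 ≡ 160·177·208·365·30 ≡ 306 (mod 439)
408·306 = 124848 ≡ 172 (mod 439)
172 ≡ 172 (mod 439); signature holds.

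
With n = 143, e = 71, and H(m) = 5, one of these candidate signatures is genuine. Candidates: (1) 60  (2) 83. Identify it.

1

Candidate 1: 60^71 mod 143 = 5
  → matches H(m) = 5
Candidate 2: 83^71 mod 143 = 138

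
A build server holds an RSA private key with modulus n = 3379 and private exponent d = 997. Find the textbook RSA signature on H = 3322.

H^2 ≡ 3322^2 = 11035684 ≡ 3249
H^4 ≡ 3249^2 = 10556001 ≡ 5
H^8 ≡ 5^2 = 25
H^16 ≡ 25^2 = 625
H^32 ≡ 625^2 = 390625 ≡ 2040
H^64 ≡ 2040^2 = 4161600 ≡ 2051
H^128 ≡ 2051^2 = 4206601 ≡ 3125
H^256 ≡ 3125^2 = 9765625 ≡ 315
H^512 ≡ 315^2 = 99225 ≡ 1234
997 = 512 + 256 + 128 + 64 + 32 + 4 + 1, so H^997 ≡ 1234·315·3125·2051·2040·5·3322 ≡ 1431 (mod 3379)

1431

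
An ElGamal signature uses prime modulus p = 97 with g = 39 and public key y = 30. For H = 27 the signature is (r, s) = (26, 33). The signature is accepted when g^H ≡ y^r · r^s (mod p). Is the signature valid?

valid

Left side g^H mod p:
39^2 = 1521 ≡ 66
39^4 ≡ 66^2 = 4356 ≡ 88
39^8 ≡ 88^2 = 7744 ≡ 81
39^16 ≡ 81^2 = 6561 ≡ 62
27 = 16 + 8 + 2 + 1, so 39^27 ≡ 62·81·66·39 ≡ 20 (mod 97)
Right side y^r · r^s mod p:
30^2 = 900 ≡ 27
30^4 ≡ 27^2 = 729 ≡ 50
30^8 ≡ 50^2 = 2500 ≡ 75
30^16 ≡ 75^2 = 5625 ≡ 96
26 = 16 + 8 + 2, so 30^26 ≡ 96·75·27 ≡ 12 (mod 97)
26^2 = 676 ≡ 94
26^4 ≡ 94^2 = 8836 ≡ 9
26^8 ≡ 9^2 = 81
26^16 ≡ 81^2 = 6561 ≡ 62
26^32 ≡ 62^2 = 3844 ≡ 61
33 = 32 + 1, so 26^33 ≡ 61·26 ≡ 34 (mod 97)
12·34 = 408 ≡ 20 (mod 97)
20 ≡ 20 (mod 97), so the signature is genuine.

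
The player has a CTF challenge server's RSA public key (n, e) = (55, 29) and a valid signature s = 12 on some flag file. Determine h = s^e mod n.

s^29 mod 55 = 12

12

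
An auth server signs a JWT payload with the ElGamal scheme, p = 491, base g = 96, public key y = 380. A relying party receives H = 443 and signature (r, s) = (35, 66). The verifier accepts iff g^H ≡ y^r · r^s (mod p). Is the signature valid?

valid

Left side g^H mod p:
Squares mod 491: 96^1≡96, 96^2≡378, 96^4≡3, 96^8≡9, 96^16≡81, 96^32≡178, 96^64≡260, 96^128≡333, 96^256≡414
443 = 256 + 128 + 32 + 16 + 8 + 2 + 1, so 96^443 ≡ 414·333·178·81·9·378·96 ≡ 113 (mod 491)
Right side y^r · r^s mod p:
Squares mod 491: 380^1≡380, 380^2≡46, 380^4≡152, 380^8≡27, 380^16≡238, 380^32≡179
35 = 32 + 2 + 1, so 380^35 ≡ 179·46·380 ≡ 268 (mod 491)
Squares mod 491: 35^1≡35, 35^2≡243, 35^4≡129, 35^8≡438, 35^16≡354, 35^32≡111, 35^64≡46
66 = 64 + 2, so 35^66 ≡ 46·243 ≡ 376 (mod 491)
268·376 = 100768 ≡ 113 (mod 491)
113 ≡ 113 (mod 491), so the signature is genuine.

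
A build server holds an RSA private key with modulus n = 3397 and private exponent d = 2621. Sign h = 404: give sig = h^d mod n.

3334

Squares mod 3397: h^1≡404, h^2≡160, h^4≡1821, h^8≡569, h^16≡1046, h^32≡282, h^64≡1393, h^128≡762, h^256≡3154, h^512≡1300, h^1024≡1691, h^2048≡2604
2621 = 2048 + 512 + 32 + 16 + 8 + 4 + 1, so h^2621 ≡ 2604·1300·282·1046·569·1821·404 ≡ 3334 (mod 3397)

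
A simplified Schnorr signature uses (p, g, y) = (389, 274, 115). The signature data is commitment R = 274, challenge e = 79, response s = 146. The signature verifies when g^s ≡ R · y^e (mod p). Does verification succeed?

passes

g^s mod p:
274^2 = 75076 ≡ 388
274^4 ≡ 388^2 = 150544 ≡ 1
274^8 ≡ 1^2 = 1
274^16 ≡ 1^2 = 1
274^32 ≡ 1^2 = 1
274^64 ≡ 1^2 = 1
274^128 ≡ 1^2 = 1
146 = 128 + 16 + 2, so 274^146 ≡ 1·1·388 ≡ 388 (mod 389)
R · y^e mod p:
115^2 = 13225 ≡ 388
115^4 ≡ 388^2 = 150544 ≡ 1
115^8 ≡ 1^2 = 1
115^16 ≡ 1^2 = 1
115^32 ≡ 1^2 = 1
115^64 ≡ 1^2 = 1
79 = 64 + 8 + 4 + 2 + 1, so 115^79 ≡ 1·1·1·388·115 ≡ 274 (mod 389)
274·274 = 75076 ≡ 388 (mod 389)
388 ≡ 388 (mod 389); signature holds.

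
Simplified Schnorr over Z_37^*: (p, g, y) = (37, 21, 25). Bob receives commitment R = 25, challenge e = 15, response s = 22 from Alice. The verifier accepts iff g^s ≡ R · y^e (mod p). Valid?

yes

g^s mod p:
21^22 mod 37 = 9
R · y^e mod p:
25^15 mod 37 = 27
25·27 = 675 ≡ 9 (mod 37)
9 ≡ 9 (mod 37); signature holds.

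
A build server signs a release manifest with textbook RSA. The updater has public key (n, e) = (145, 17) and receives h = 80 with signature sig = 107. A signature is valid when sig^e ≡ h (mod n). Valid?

no

Squares mod 145: sig^1≡107, sig^2≡139, sig^4≡36, sig^8≡136, sig^16≡81
17 = 16 + 1, so sig^17 ≡ 81·107 ≡ 112 (mod 145)
sig^17 mod 145 = 112, but h = 80.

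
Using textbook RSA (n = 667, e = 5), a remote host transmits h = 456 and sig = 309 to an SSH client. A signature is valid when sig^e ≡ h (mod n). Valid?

yes

sig^2 ≡ 309^2 = 95481 ≡ 100
sig^4 ≡ 100^2 = 10000 ≡ 662
5 = 4 + 1, so sig^5 ≡ 662·309 ≡ 456 (mod 667)
sig^5 mod 667 = 456 matches h.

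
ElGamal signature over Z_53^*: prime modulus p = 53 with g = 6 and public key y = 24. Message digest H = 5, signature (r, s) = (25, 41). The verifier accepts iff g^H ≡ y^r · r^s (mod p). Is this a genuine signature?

genuine

Left side g^H mod p:
Squares mod 53: 6^1≡6, 6^2≡36, 6^4≡24
5 = 4 + 1, so 6^5 ≡ 24·6 ≡ 38 (mod 53)
Right side y^r · r^s mod p:
Squares mod 53: 24^1≡24, 24^2≡46, 24^4≡49, 24^8≡16, 24^16≡44
25 = 16 + 8 + 1, so 24^25 ≡ 44·16·24 ≡ 42 (mod 53)
Squares mod 53: 25^1≡25, 25^2≡42, 25^4≡15, 25^8≡13, 25^16≡10, 25^32≡47
41 = 32 + 8 + 1, so 25^41 ≡ 47·13·25 ≡ 11 (mod 53)
42·11 = 462 ≡ 38 (mod 53)
38 ≡ 38 (mod 53), so the signature is genuine.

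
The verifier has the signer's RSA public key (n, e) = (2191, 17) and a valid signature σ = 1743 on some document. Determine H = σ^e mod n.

791

σ^2 ≡ 1743^2 = 3038049 ≡ 1323
σ^4 ≡ 1323^2 = 1750329 ≡ 1911
σ^8 ≡ 1911^2 = 3651921 ≡ 1715
σ^16 ≡ 1715^2 = 2941225 ≡ 903
17 = 16 + 1, so σ^17 ≡ 903·1743 ≡ 791 (mod 2191)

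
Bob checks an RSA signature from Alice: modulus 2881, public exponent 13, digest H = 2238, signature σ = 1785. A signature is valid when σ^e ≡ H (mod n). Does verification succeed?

Squares mod 2881: σ^1≡1785, σ^2≡2720, σ^4≡2873, σ^8≡64
13 = 8 + 4 + 1, so σ^13 ≡ 64·2873·1785 ≡ 2238 (mod 2881)
σ^13 mod 2881 = 2238 matches H.

passes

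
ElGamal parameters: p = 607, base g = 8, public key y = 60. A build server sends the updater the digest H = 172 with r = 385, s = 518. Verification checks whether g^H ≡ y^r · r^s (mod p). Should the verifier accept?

reject

Left side g^H mod p:
8^2 = 64
8^4 ≡ 64^2 = 4096 ≡ 454
8^8 ≡ 454^2 = 206116 ≡ 343
8^16 ≡ 343^2 = 117649 ≡ 498
8^32 ≡ 498^2 = 248004 ≡ 348
8^64 ≡ 348^2 = 121104 ≡ 311
8^128 ≡ 311^2 = 96721 ≡ 208
172 = 128 + 32 + 8 + 4, so 8^172 ≡ 208·348·343·454 ≡ 56 (mod 607)
Right side y^r · r^s mod p:
60^2 = 3600 ≡ 565
60^4 ≡ 565^2 = 319225 ≡ 550
60^8 ≡ 550^2 = 302500 ≡ 214
60^16 ≡ 214^2 = 45796 ≡ 271
60^32 ≡ 271^2 = 73441 ≡ 601
60^64 ≡ 601^2 = 361201 ≡ 36
60^128 ≡ 36^2 = 1296 ≡ 82
60^256 ≡ 82^2 = 6724 ≡ 47
385 = 256 + 128 + 1, so 60^385 ≡ 47·82·60 ≡ 580 (mod 607)
385^2 = 148225 ≡ 117
385^4 ≡ 117^2 = 13689 ≡ 335
385^8 ≡ 335^2 = 112225 ≡ 537
385^16 ≡ 537^2 = 288369 ≡ 44
385^32 ≡ 44^2 = 1936 ≡ 115
385^64 ≡ 115^2 = 13225 ≡ 478
385^128 ≡ 478^2 = 228484 ≡ 252
385^256 ≡ 252^2 = 63504 ≡ 376
385^512 ≡ 376^2 = 141376 ≡ 552
518 = 512 + 4 + 2, so 385^518 ≡ 552·335·117 ≡ 339 (mod 607)
580·339 = 196620 ≡ 559 (mod 607)
56 ≠ 559, so verification fails.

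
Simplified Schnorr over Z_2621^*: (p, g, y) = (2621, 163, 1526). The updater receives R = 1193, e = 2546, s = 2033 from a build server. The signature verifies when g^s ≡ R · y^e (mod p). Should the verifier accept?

g^s mod p:
163^2033 mod 2621 = 434
R · y^e mod p:
1526^2546 mod 2621 = 1170
1193·1170 = 1395810 ≡ 1438 (mod 2621)
434 ≠ 1438; the check fails.

reject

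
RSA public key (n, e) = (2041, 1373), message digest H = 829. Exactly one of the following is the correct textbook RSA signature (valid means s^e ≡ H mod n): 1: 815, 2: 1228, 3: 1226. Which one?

Candidate 1: Squares mod 2041: 815^1≡815, 815^2≡900, 815^4≡1764, 815^8≡1212, 815^16≡1465, 815^32≡1134, 815^64≡126, 815^128≡1589, 815^256≡204, 815^512≡796, 815^1024≡906; 1373 = 1024 + 256 + 64 + 16 + 8 + 4 + 1, so 815^1373 ≡ 906·204·126·1465·1212·1764·815 ≡ 1212 (mod 2041)
Candidate 2: Squares mod 2041: 1228^1≡1228, 1228^2≡1726, 1228^4≡1257, 1228^8≡315, 1228^16≡1257, 1228^32≡315, 1228^64≡1257, 1228^128≡315, 1228^256≡1257, 1228^512≡315, 1228^1024≡1257; 1373 = 1024 + 256 + 64 + 16 + 8 + 4 + 1, so 1228^1373 ≡ 1257·1257·1257·1257·315·1257·1228 ≡ 600 (mod 2041)
Candidate 3: Squares mod 2041: 1226^1≡1226, 1226^2≡900, 1226^4≡1764, 1226^8≡1212, 1226^16≡1465, 1226^32≡1134, 1226^64≡126, 1226^128≡1589, 1226^256≡204, 1226^512≡796, 1226^1024≡906; 1373 = 1024 + 256 + 64 + 16 + 8 + 4 + 1, so 1226^1373 ≡ 906·204·126·1465·1212·1764·1226 ≡ 829 (mod 2041)
  → matches H = 829

3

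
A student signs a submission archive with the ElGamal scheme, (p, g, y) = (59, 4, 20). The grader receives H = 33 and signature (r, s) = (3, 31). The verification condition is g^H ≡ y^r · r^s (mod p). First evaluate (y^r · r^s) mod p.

Squares mod 59: 20^1≡20, 20^2≡46
3 = 2 + 1, so 20^3 ≡ 46·20 ≡ 35 (mod 59)
Squares mod 59: 3^1≡3, 3^2≡9, 3^4≡22, 3^8≡12, 3^16≡26
31 = 16 + 8 + 4 + 2 + 1, so 3^31 ≡ 26·12·22·9·3 ≡ 9 (mod 59)
y^r · r^s ≡ 35·9 = 315 ≡ 20 (mod 59)

20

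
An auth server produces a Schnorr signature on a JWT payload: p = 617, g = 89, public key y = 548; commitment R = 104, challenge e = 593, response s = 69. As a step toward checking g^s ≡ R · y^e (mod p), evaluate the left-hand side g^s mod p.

234

89^2 = 7921 ≡ 517
89^4 ≡ 517^2 = 267289 ≡ 128
89^8 ≡ 128^2 = 16384 ≡ 342
89^16 ≡ 342^2 = 116964 ≡ 351
89^32 ≡ 351^2 = 123201 ≡ 418
89^64 ≡ 418^2 = 174724 ≡ 113
69 = 64 + 4 + 1, so 89^69 ≡ 113·128·89 ≡ 234 (mod 617)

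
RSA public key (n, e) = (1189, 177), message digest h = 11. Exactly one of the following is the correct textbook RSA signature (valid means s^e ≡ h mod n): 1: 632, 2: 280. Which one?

2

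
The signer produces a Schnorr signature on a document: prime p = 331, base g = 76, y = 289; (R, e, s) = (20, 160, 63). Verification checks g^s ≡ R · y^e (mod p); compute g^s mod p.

313

Squares mod 331: 76^1≡76, 76^2≡149, 76^4≡24, 76^8≡245, 76^16≡114, 76^32≡87
63 = 32 + 16 + 8 + 4 + 2 + 1, so 76^63 ≡ 87·114·245·24·149·76 ≡ 313 (mod 331)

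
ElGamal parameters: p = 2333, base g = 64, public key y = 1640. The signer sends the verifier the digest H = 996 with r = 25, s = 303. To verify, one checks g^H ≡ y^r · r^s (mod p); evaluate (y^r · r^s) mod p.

2166

1640^2 = 2689600 ≡ 1984
1640^4 ≡ 1984^2 = 3936256 ≡ 485
1640^8 ≡ 485^2 = 235225 ≡ 1925
1640^16 ≡ 1925^2 = 3705625 ≡ 821
25 = 16 + 8 + 1, so 1640^25 ≡ 821·1925·1640 ≡ 1657 (mod 2333)
25^2 = 625
25^4 ≡ 625^2 = 390625 ≡ 1014
25^8 ≡ 1014^2 = 1028196 ≡ 1676
25^16 ≡ 1676^2 = 2808976 ≡ 44
25^32 ≡ 44^2 = 1936
25^64 ≡ 1936^2 = 3748096 ≡ 1298
25^128 ≡ 1298^2 = 1684804 ≡ 378
25^256 ≡ 378^2 = 142884 ≡ 571
303 = 256 + 32 + 8 + 4 + 2 + 1, so 25^303 ≡ 571·1936·1676·1014·625·25 ≡ 1467 (mod 2333)
y^r · r^s ≡ 1657·1467 = 2430819 ≡ 2166 (mod 2333)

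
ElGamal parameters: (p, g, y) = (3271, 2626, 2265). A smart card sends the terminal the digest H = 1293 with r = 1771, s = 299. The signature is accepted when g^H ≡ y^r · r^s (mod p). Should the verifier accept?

Left side g^H mod p:
2626^1293 mod 3271 = 1820
Right side y^r · r^s mod p:
2265^1771 mod 3271 = 2751
1771^299 mod 3271 = 1632
2751·1632 = 4489632 ≡ 1820 (mod 3271)
1820 ≡ 1820 (mod 3271), so the signature is genuine.

accept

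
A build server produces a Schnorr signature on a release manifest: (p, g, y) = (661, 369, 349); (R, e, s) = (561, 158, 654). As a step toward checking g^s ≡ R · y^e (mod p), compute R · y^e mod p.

349

349^2 = 121801 ≡ 177
349^4 ≡ 177^2 = 31329 ≡ 262
349^8 ≡ 262^2 = 68644 ≡ 561
349^16 ≡ 561^2 = 314721 ≡ 85
349^32 ≡ 85^2 = 7225 ≡ 615
349^64 ≡ 615^2 = 378225 ≡ 133
349^128 ≡ 133^2 = 17689 ≡ 503
158 = 128 + 16 + 8 + 4 + 2, so 349^158 ≡ 503·85·561·262·177 ≡ 56 (mod 661)
R · y^e ≡ 561·56 = 31416 ≡ 349 (mod 661)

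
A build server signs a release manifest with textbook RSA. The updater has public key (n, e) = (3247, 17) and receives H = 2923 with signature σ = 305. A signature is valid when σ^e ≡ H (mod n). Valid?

σ^2 ≡ 305^2 = 93025 ≡ 2109
σ^4 ≡ 2109^2 = 4447881 ≡ 2738
σ^8 ≡ 2738^2 = 7496644 ≡ 2568
σ^16 ≡ 2568^2 = 6594624 ≡ 3214
17 = 16 + 1, so σ^17 ≡ 3214·305 ≡ 2923 (mod 3247)
Since 2923 equals the digest 2923, verification succeeds.

yes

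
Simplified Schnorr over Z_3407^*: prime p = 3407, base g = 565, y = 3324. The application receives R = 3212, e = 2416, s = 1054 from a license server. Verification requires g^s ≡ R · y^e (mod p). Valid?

g^s mod p:
Squares mod 3407: 565^1≡565, 565^2≡2374, 565^4≡698, 565^8≡3, 565^16≡9, 565^32≡81, 565^64≡3154, 565^128≡2683, 565^256≡2905, 565^512≡3293, 565^1024≡2775
1054 = 1024 + 16 + 8 + 4 + 2, so 565^1054 ≡ 2775·9·3·698·2374 ≡ 1227 (mod 3407)
R · y^e mod p:
Squares mod 3407: 3324^1≡3324, 3324^2≡75, 3324^4≡2218, 3324^8≡3223, 3324^16≡3193, 3324^32≡1505, 3324^64≡2777, 3324^128≡1688, 3324^256≡1092, 3324^512≡14, 3324^1024≡196, 3324^2048≡939
2416 = 2048 + 256 + 64 + 32 + 16, so 3324^2416 ≡ 939·1092·2777·1505·3193 ≡ 1671 (mod 3407)
3212·1671 = 5367252 ≡ 1227 (mod 3407)
1227 ≡ 1227 (mod 3407); signature holds.

yes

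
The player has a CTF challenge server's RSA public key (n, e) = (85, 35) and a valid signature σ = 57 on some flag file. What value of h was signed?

63

σ^2 ≡ 57^2 = 3249 ≡ 19
σ^4 ≡ 19^2 = 361 ≡ 21
σ^8 ≡ 21^2 = 441 ≡ 16
σ^16 ≡ 16^2 = 256 ≡ 1
σ^32 ≡ 1^2 = 1
35 = 32 + 2 + 1, so σ^35 ≡ 1·19·57 ≡ 63 (mod 85)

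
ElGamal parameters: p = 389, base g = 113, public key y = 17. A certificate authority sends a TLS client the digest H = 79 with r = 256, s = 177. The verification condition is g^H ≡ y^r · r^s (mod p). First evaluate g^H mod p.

113^2 = 12769 ≡ 321
113^4 ≡ 321^2 = 103041 ≡ 345
113^8 ≡ 345^2 = 119025 ≡ 380
113^16 ≡ 380^2 = 144400 ≡ 81
113^32 ≡ 81^2 = 6561 ≡ 337
113^64 ≡ 337^2 = 113569 ≡ 370
79 = 64 + 8 + 4 + 2 + 1, so 113^79 ≡ 370·380·345·321·113 ≡ 69 (mod 389)

69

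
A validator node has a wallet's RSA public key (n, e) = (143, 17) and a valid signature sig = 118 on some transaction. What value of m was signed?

79

Squares mod 143: sig^1≡118, sig^2≡53, sig^4≡92, sig^8≡27, sig^16≡14
17 = 16 + 1, so sig^17 ≡ 14·118 ≡ 79 (mod 143)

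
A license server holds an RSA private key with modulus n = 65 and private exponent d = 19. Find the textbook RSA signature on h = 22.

h^2 ≡ 22^2 = 484 ≡ 29
h^4 ≡ 29^2 = 841 ≡ 61
h^8 ≡ 61^2 = 3721 ≡ 16
h^16 ≡ 16^2 = 256 ≡ 61
19 = 16 + 2 + 1, so h^19 ≡ 61·29·22 ≡ 48 (mod 65)

48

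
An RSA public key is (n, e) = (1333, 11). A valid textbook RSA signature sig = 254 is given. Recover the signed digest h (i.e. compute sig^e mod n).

Squares mod 1333: sig^1≡254, sig^2≡532, sig^4≡428, sig^8≡563
11 = 8 + 2 + 1, so sig^11 ≡ 563·532·254 ≡ 88 (mod 1333)

88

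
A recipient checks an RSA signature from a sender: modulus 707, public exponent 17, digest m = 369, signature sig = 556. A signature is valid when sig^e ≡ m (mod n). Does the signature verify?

verifies

sig^2 ≡ 556^2 = 309136 ≡ 177
sig^4 ≡ 177^2 = 31329 ≡ 221
sig^8 ≡ 221^2 = 48841 ≡ 58
sig^16 ≡ 58^2 = 3364 ≡ 536
17 = 16 + 1, so sig^17 ≡ 536·556 ≡ 369 (mod 707)
sig^17 mod 707 = 369 matches m.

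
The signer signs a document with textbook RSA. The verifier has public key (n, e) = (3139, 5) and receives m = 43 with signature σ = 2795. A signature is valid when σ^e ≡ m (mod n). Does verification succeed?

σ^2 ≡ 2795^2 = 7812025 ≡ 2193
σ^4 ≡ 2193^2 = 4809249 ≡ 301
5 = 4 + 1, so σ^5 ≡ 301·2795 ≡ 43 (mod 3139)
Since 43 equals the digest 43, verification succeeds.

passes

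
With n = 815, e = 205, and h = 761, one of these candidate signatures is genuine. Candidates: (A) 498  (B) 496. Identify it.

B

Candidate A: 498^205 mod 815 = 83
Candidate B: 496^205 mod 815 = 761
  → matches h = 761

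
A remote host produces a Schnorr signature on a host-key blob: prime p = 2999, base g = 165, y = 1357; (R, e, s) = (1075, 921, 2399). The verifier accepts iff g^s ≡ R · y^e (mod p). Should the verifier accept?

accept

g^s mod p:
165^2399 mod 2999 = 2475
R · y^e mod p:
1357^921 mod 2999 = 630
1075·630 = 677250 ≡ 2475 (mod 2999)
2475 ≡ 2475 (mod 2999); signature holds.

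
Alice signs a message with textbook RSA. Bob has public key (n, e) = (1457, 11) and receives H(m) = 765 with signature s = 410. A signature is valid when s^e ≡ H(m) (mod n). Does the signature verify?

Squares mod 1457: s^1≡410, s^2≡545, s^4≡1254, s^8≡413
11 = 8 + 2 + 1, so s^11 ≡ 413·545·410 ≡ 1384 (mod 1457)
s^11 mod 1457 = 1384, but H(m) = 765.

does not verify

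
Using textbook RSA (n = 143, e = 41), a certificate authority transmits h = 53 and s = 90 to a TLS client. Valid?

s^2 ≡ 90^2 = 8100 ≡ 92
s^4 ≡ 92^2 = 8464 ≡ 27
s^8 ≡ 27^2 = 729 ≡ 14
s^16 ≡ 14^2 = 196 ≡ 53
s^32 ≡ 53^2 = 2809 ≡ 92
41 = 32 + 8 + 1, so s^41 ≡ 92·14·90 ≡ 90 (mod 143)
s^41 mod 143 = 90, but h = 53.

no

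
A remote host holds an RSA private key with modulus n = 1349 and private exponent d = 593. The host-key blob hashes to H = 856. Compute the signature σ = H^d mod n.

324

H^2 ≡ 856^2 = 732736 ≡ 229
H^4 ≡ 229^2 = 52441 ≡ 1179
H^8 ≡ 1179^2 = 1390041 ≡ 571
H^16 ≡ 571^2 = 326041 ≡ 932
H^32 ≡ 932^2 = 868624 ≡ 1217
H^64 ≡ 1217^2 = 1481089 ≡ 1236
H^128 ≡ 1236^2 = 1527696 ≡ 628
H^256 ≡ 628^2 = 394384 ≡ 476
H^512 ≡ 476^2 = 226576 ≡ 1293
593 = 512 + 64 + 16 + 1, so H^593 ≡ 1293·1236·932·856 ≡ 324 (mod 1349)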